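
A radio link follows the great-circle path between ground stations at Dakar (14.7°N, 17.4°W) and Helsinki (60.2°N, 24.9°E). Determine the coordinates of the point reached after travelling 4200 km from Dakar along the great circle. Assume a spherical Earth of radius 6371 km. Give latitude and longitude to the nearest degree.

The haversine formula gives a central angle δ ≈ 0.957 rad (54.8°) between the endpoints. The total great-circle distance is δ·R ≈ 0.957 × 6371 ≈ 6099 km, so the target fraction is f = 4200/6099 ≈ 0.689.
Interpolate at f ≈ 0.689 with slerp weights a = sin((1−f)δ)/sin δ ≈ 0.359, b = sin(fδ)/sin δ ≈ 0.749.
p = a·p₁ + b·p₂ ≈ (0.669, 0.053, 0.741); φ = arcsin(p_z) ≈ 47.83°, λ = atan2(p_y, p_x) ≈ 4.52°.

≈ 48°N, 5°E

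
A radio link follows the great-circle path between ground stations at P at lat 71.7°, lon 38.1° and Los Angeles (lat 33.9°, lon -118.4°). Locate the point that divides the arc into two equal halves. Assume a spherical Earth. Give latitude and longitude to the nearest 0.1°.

Write both endpoints as unit vectors p₁, p₂ with components (cos φ cos λ, cos φ sin λ, sin φ).
The central angle between the endpoints is δ = arccos(p₁·p₂) ≈ 1.276 rad (73.1°).
Interpolate at f = 1/2 with slerp weights a = sin((1−f)δ)/sin δ ≈ 0.622, b = sin(fδ)/sin δ ≈ 0.622.
p = a·p₁ + b·p₂ ≈ (-0.092, -0.334, 0.938); φ = arcsin(p_z) ≈ 69.74°, λ = atan2(p_y, p_x) ≈ -105.39°.

≈ lat 69.7°, lon -105.4°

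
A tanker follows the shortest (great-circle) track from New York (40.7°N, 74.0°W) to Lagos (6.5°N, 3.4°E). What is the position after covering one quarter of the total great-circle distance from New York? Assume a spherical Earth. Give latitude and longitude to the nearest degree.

Convert each endpoint to a unit vector on the sphere (x = cos φ cos λ, y = cos φ sin λ, z = sin φ).
The central angle between the endpoints is δ = arccos(p₁·p₂) ≈ 1.330 rad (76.2°).
Interpolate at f = 1/4 with slerp weights a = sin((1−f)δ)/sin δ ≈ 0.865, b = sin(fδ)/sin δ ≈ 0.336.
p = a·p₁ + b·p₂ ≈ (0.514, -0.611, 0.602); φ = arcsin(p_z) ≈ 37.03°, λ = atan2(p_y, p_x) ≈ -49.90°.

≈ 37°N, 50°W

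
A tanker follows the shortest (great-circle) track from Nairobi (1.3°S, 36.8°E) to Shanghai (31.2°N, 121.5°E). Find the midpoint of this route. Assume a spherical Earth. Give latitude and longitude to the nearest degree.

Convert each endpoint to a unit vector on the sphere (x = cos φ cos λ, y = cos φ sin λ, z = sin φ).
The central angle between the endpoints is δ = arccos(p₁·p₂) ≈ 1.504 rad (86.1°).
Interpolate at f = 1/2 with slerp weights a = sin((1−f)δ)/sin δ ≈ 0.684, b = sin(fδ)/sin δ ≈ 0.684.
p = a·p₁ + b·p₂ ≈ (0.242, 0.909, 0.339); φ = arcsin(p_z) ≈ 19.82°, λ = atan2(p_y, p_x) ≈ 75.09°.

≈ (20°N, 75°E)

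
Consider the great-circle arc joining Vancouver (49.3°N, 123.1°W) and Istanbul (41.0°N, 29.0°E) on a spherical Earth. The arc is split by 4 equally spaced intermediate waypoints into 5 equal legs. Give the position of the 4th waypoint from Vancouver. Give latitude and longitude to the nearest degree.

≈ 57°N, 19°E

The haversine formula gives a central angle δ ≈ 1.508 rad (86.4°) between the endpoints.
Interpolate at f = 4/5 with slerp weights a = sin((1−f)δ)/sin δ ≈ 0.298, b = sin(fδ)/sin δ ≈ 0.936.
p = a·p₁ + b·p₂ ≈ (0.512, 0.180, 0.840); φ = arcsin(p_z) ≈ 57.13°, λ = atan2(p_y, p_x) ≈ 19.36°.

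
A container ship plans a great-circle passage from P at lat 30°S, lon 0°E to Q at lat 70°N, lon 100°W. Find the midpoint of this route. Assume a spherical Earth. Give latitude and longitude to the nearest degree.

From cos δ = sin φ₁ sin φ₂ + cos φ₁ cos φ₂ cos Δλ, the central angle is δ ≈ 2.119 rad (121.4°).
Interpolate at f = 1/2 with slerp weights a = sin((1−f)δ)/sin δ ≈ 1.022, b = sin(fδ)/sin δ ≈ 1.022.
p = a·p₁ + b·p₂ ≈ (0.824, -0.344, 0.449); φ = arcsin(p_z) ≈ 26.70°, λ = atan2(p_y, p_x) ≈ -22.66°.

≈ lat 27°N, lon 23°W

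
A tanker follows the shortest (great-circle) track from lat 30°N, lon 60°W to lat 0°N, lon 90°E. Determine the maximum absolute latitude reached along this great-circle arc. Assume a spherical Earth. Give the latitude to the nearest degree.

≈ 49°N

The great circle lies in the plane with unit normal n̂ = (p₁ × p₂)/|p₁ × p₂|.
Here n̂_z ≈ +0.655; the vertex latitude is φ_max = arccos|n̂_z| ≈ 49.1°.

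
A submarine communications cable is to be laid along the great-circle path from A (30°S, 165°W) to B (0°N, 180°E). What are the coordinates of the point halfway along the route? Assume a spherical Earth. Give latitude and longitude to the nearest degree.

Convert each endpoint to a unit vector on the sphere (x = cos φ cos λ, y = cos φ sin λ, z = sin φ).
The central angle between the endpoints is δ = arccos(p₁·p₂) ≈ 0.580 rad (33.2°).
Interpolate at f = 1/2 with slerp weights a = sin((1−f)δ)/sin δ ≈ 0.522, b = sin(fδ)/sin δ ≈ 0.522.
p = a·p₁ + b·p₂ ≈ (-0.958, -0.117, -0.261); φ = arcsin(p_z) ≈ -15.12°, λ = atan2(p_y, p_x) ≈ -173.04°.

≈ (15°S, 173°W)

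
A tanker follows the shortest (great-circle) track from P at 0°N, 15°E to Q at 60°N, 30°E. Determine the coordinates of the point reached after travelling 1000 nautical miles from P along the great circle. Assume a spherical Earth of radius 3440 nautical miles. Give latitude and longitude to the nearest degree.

The haversine formula gives a central angle δ ≈ 1.067 rad (61.1°) between the endpoints. The total great-circle distance is δ·R ≈ 1.067 × 3440 ≈ 3670 nmi, so the target fraction is f = 1000/3670 ≈ 0.273.
Interpolate at f ≈ 0.273 with slerp weights a = sin((1−f)δ)/sin δ ≈ 0.800, b = sin(fδ)/sin δ ≈ 0.327.
p = a·p₁ + b·p₂ ≈ (0.914, 0.289, 0.283); φ = arcsin(p_z) ≈ 16.47°, λ = atan2(p_y, p_x) ≈ 17.53°.

≈ 16°N, 18°E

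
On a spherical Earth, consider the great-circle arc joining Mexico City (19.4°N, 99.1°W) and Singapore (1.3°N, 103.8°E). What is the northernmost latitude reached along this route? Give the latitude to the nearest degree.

≈ 44°N

The great circle lies in the plane with unit normal n̂ = (p₁ × p₂)/|p₁ × p₂|.
Here n̂_z ≈ -0.722; the vertex latitude is φ_max = arccos|n̂_z| ≈ 43.8°.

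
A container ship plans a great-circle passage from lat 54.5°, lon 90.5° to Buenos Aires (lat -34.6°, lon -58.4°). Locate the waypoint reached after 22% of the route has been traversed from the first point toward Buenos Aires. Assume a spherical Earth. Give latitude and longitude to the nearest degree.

Write both endpoints as unit vectors p₁, p₂ with components (cos φ cos λ, cos φ sin λ, sin φ).
The central angle between the endpoints is δ = arccos(p₁·p₂) ≈ 2.629 rad (150.6°).
Interpolate at f = 0.22 with slerp weights a = sin((1−f)δ)/sin δ ≈ 1.809, b = sin(fδ)/sin δ ≈ 1.115.
p = a·p₁ + b·p₂ ≈ (0.472, 0.269, 0.840); φ = arcsin(p_z) ≈ 57.11°, λ = atan2(p_y, p_x) ≈ 29.67°.

≈ lat 57°, lon 30°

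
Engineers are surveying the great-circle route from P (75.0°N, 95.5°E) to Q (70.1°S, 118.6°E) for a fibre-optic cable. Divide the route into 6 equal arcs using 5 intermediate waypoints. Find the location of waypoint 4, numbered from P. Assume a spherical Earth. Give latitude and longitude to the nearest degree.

From cos δ = sin φ₁ sin φ₂ + cos φ₁ cos φ₂ cos Δλ, the central angle is δ ≈ 2.545 rad (145.8°).
Interpolate at f = 4/6 with slerp weights a = sin((1−f)δ)/sin δ ≈ 1.335, b = sin(fδ)/sin δ ≈ 1.766.
p = a·p₁ + b·p₂ ≈ (-0.321, 0.872, -0.371); φ = arcsin(p_z) ≈ -21.75°, λ = atan2(p_y, p_x) ≈ 110.21°.

≈ (22°S, 110°E)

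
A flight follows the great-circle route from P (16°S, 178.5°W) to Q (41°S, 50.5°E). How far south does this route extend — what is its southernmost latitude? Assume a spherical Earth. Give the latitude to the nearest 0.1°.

The great circle lies in the plane with unit normal n̂ = (p₁ × p₂)/|p₁ × p₂|.
Here n̂_z ≈ -0.573; the vertex latitude is φ_max = arccos|n̂_z| ≈ 55.0°.

≈ 55.0°S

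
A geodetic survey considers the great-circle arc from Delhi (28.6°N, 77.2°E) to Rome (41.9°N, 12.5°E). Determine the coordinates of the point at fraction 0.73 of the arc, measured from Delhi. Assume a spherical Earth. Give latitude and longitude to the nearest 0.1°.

≈ (42.2°N, 31.9°E)

Convert each endpoint to a unit vector on the sphere (x = cos φ cos λ, y = cos φ sin λ, z = sin φ).
The central angle between the endpoints is δ = arccos(p₁·p₂) ≈ 0.929 rad (53.2°).
Interpolate at f = 0.73 with slerp weights a = sin((1−f)δ)/sin δ ≈ 0.310, b = sin(fδ)/sin δ ≈ 0.783.
p = a·p₁ + b·p₂ ≈ (0.629, 0.391, 0.671); φ = arcsin(p_z) ≈ 42.17°, λ = atan2(p_y, p_x) ≈ 31.88°.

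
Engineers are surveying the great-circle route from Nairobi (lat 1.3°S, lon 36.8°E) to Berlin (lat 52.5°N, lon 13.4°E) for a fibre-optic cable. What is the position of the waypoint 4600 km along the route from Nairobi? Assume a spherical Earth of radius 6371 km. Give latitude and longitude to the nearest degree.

Convert each endpoint to a unit vector on the sphere (x = cos φ cos λ, y = cos φ sin λ, z = sin φ).
The central angle between the endpoints is δ = arccos(p₁·p₂) ≈ 1.000 rad (57.3°). The total great-circle distance is δ·R ≈ 1.000 × 6371 ≈ 6369 km, so the target fraction is f = 4600/6369 ≈ 0.722.
Interpolate at f ≈ 0.722 with slerp weights a = sin((1−f)δ)/sin δ ≈ 0.326, b = sin(fδ)/sin δ ≈ 0.786.
p = a·p₁ + b·p₂ ≈ (0.726, 0.306, 0.616); φ = arcsin(p_z) ≈ 38.01°, λ = atan2(p_y, p_x) ≈ 22.85°.

≈ lat 38°N, lon 23°E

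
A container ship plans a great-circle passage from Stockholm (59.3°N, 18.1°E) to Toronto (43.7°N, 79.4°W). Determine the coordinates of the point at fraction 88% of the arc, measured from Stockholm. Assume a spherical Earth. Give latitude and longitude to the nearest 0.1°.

The haversine formula gives a central angle δ ≈ 0.993 rad (56.9°) between the endpoints.
Interpolate at f = 0.88 with slerp weights a = sin((1−f)δ)/sin δ ≈ 0.142, b = sin(fδ)/sin δ ≈ 0.915.
p = a·p₁ + b·p₂ ≈ (0.191, -0.628, 0.754); φ = arcsin(p_z) ≈ 48.98°, λ = atan2(p_y, p_x) ≈ -73.12°.

≈ 49.0°N, 73.1°W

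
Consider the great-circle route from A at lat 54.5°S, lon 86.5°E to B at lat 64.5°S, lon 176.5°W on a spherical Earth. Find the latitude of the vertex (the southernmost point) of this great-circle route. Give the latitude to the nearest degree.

≈ 70°S

The great circle lies in the plane with unit normal n̂ = (p₁ × p₂)/|p₁ × p₂|.
Here n̂_z ≈ +0.350; the vertex latitude is φ_max = arccos|n̂_z| ≈ 69.5°.
Check via Clairaut: cos φ_max = |cos φ₁| · sin C = cos(54.5°)·sin(143.0°) ≈ 0.350, again giving ≈ 69.5°.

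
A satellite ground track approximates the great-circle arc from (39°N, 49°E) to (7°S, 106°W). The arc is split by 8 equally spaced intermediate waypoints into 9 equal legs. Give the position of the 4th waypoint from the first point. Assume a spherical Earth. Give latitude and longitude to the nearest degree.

≈ (54°N, 47°W)

Write both endpoints as unit vectors p₁, p₂ with components (cos φ cos λ, cos φ sin λ, sin φ).
The central angle between the endpoints is δ = arccos(p₁·p₂) ≈ 2.459 rad (140.9°).
Interpolate at f = 4/9 with slerp weights a = sin((1−f)δ)/sin δ ≈ 1.552, b = sin(fδ)/sin δ ≈ 1.407.
p = a·p₁ + b·p₂ ≈ (0.406, -0.432, 0.805); φ = arcsin(p_z) ≈ 53.61°, λ = atan2(p_y, p_x) ≈ -46.80°.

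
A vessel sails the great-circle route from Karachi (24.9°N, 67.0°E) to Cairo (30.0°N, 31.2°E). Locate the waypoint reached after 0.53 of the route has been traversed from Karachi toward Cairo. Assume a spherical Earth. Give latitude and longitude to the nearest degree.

Convert each endpoint to a unit vector on the sphere (x = cos φ cos λ, y = cos φ sin λ, z = sin φ).
The central angle between the endpoints is δ = arccos(p₁·p₂) ≈ 0.559 rad (32.0°).
Interpolate at f = 0.53 with slerp weights a = sin((1−f)δ)/sin δ ≈ 0.490, b = sin(fδ)/sin δ ≈ 0.551.
p = a·p₁ + b·p₂ ≈ (0.581, 0.656, 0.481); φ = arcsin(p_z) ≈ 28.78°, λ = atan2(p_y, p_x) ≈ 48.45°.

≈ 29°N, 48°E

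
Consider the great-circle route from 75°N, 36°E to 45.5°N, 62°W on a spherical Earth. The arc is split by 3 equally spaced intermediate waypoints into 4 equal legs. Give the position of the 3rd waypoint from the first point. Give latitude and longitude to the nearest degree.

Write both endpoints as unit vectors p₁, p₂ with components (cos φ cos λ, cos φ sin λ, sin φ).
The central angle between the endpoints is δ = arccos(p₁·p₂) ≈ 0.845 rad (48.4°).
Interpolate at f = 3/4 with slerp weights a = sin((1−f)δ)/sin δ ≈ 0.280, b = sin(fδ)/sin δ ≈ 0.792.
p = a·p₁ + b·p₂ ≈ (0.319, -0.447, 0.835); φ = arcsin(p_z) ≈ 56.66°, λ = atan2(p_y, p_x) ≈ -54.49°.

≈ 57°N, 54°W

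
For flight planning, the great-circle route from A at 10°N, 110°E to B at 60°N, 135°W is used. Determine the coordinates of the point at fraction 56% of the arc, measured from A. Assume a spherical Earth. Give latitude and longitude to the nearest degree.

≈ 53°N, 147°E

Convert each endpoint to a unit vector on the sphere (x = cos φ cos λ, y = cos φ sin λ, z = sin φ).
The central angle between the endpoints is δ = arccos(p₁·p₂) ≈ 1.629 rad (93.3°).
Interpolate at f = 0.56 with slerp weights a = sin((1−f)δ)/sin δ ≈ 0.658, b = sin(fδ)/sin δ ≈ 0.792.
p = a·p₁ + b·p₂ ≈ (-0.502, 0.329, 0.800); φ = arcsin(p_z) ≈ 53.15°, λ = atan2(p_y, p_x) ≈ 146.76°.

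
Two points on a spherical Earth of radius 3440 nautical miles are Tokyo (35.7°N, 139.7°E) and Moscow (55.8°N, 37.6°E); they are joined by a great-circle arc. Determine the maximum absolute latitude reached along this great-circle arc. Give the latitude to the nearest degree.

≈ 61°N

The great circle lies in the plane with unit normal n̂ = (p₁ × p₂)/|p₁ × p₂|.
Here n̂_z ≈ -0.484; the vertex latitude is φ_max = arccos|n̂_z| ≈ 61.1°.
Check via Clairaut: cos φ_max = |cos φ₁| · sin C = cos(35.7°)·sin(36.6°) ≈ 0.484, again giving ≈ 61.1°.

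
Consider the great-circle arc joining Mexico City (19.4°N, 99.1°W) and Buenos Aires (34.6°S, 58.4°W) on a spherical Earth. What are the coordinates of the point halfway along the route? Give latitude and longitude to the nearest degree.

From cos δ = sin φ₁ sin φ₂ + cos φ₁ cos φ₂ cos Δλ, the central angle is δ ≈ 1.159 rad (66.4°).
Interpolate at f = 1/2 with slerp weights a = sin((1−f)δ)/sin δ ≈ 0.598, b = sin(fδ)/sin δ ≈ 0.598.
p = a·p₁ + b·p₂ ≈ (0.169, -0.976, -0.141); φ = arcsin(p_z) ≈ -8.10°, λ = atan2(p_y, p_x) ≈ -80.19°.

≈ (8°S, 80°W)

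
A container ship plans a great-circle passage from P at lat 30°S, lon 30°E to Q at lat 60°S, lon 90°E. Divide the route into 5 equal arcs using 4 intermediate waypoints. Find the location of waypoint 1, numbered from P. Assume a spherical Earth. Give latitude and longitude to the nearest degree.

≈ lat 38°S, lon 37°E

From cos δ = sin φ₁ sin φ₂ + cos φ₁ cos φ₂ cos Δλ, the central angle is δ ≈ 0.864 rad (49.5°).
Interpolate at f = 1/5 with slerp weights a = sin((1−f)δ)/sin δ ≈ 0.838, b = sin(fδ)/sin δ ≈ 0.226.
p = a·p₁ + b·p₂ ≈ (0.629, 0.476, -0.615); φ = arcsin(p_z) ≈ -37.95°, λ = atan2(p_y, p_x) ≈ 37.13°.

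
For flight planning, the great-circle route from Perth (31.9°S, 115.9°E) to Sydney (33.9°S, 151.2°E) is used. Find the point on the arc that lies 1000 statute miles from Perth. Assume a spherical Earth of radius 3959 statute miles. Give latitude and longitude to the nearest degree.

Write both endpoints as unit vectors p₁, p₂ with components (cos φ cos λ, cos φ sin λ, sin φ).
The central angle between the endpoints is δ = arccos(p₁·p₂) ≈ 0.516 rad (29.6°). The total great-circle distance is δ·R ≈ 0.516 × 3959 ≈ 2043 mi, so the target fraction is f = 1000/2043 ≈ 0.490.
Interpolate at f ≈ 0.490 with slerp weights a = sin((1−f)δ)/sin δ ≈ 0.528, b = sin(fδ)/sin δ ≈ 0.507.
p = a·p₁ + b·p₂ ≈ (-0.564, 0.606, -0.561); φ = arcsin(p_z) ≈ -34.15°, λ = atan2(p_y, p_x) ≈ 132.97°.

≈ (34°S, 133°E)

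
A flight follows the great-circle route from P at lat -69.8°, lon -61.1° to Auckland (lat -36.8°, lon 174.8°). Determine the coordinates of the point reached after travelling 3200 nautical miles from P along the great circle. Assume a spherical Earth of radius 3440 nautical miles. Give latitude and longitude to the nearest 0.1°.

Write both endpoints as unit vectors p₁, p₂ with components (cos φ cos λ, cos φ sin λ, sin φ).
The central angle between the endpoints is δ = arccos(p₁·p₂) ≈ 1.151 rad (66.0°). The total great-circle distance is δ·R ≈ 1.151 × 3440 ≈ 3961 nmi, so the target fraction is f = 3200/3961 ≈ 0.808.
Interpolate at f ≈ 0.808 with slerp weights a = sin((1−f)δ)/sin δ ≈ 0.240, b = sin(fδ)/sin δ ≈ 0.878.
p = a·p₁ + b·p₂ ≈ (-0.660, -0.009, -0.751); φ = arcsin(p_z) ≈ -48.70°, λ = atan2(p_y, p_x) ≈ -179.23°.

≈ lat -48.7°, lon -179.2°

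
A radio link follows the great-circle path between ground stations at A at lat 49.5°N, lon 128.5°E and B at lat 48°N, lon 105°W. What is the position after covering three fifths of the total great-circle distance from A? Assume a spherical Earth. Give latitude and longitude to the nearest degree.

Convert each endpoint to a unit vector on the sphere (x = cos φ cos λ, y = cos φ sin λ, z = sin φ).
The central angle between the endpoints is δ = arccos(p₁·p₂) ≈ 1.259 rad (72.1°).
Interpolate at f = 3/5 with slerp weights a = sin((1−f)δ)/sin δ ≈ 0.507, b = sin(fδ)/sin δ ≈ 0.720.
p = a·p₁ + b·p₂ ≈ (-0.330, -0.208, 0.921); φ = arcsin(p_z) ≈ 67.06°, λ = atan2(p_y, p_x) ≈ -147.77°.

≈ lat 67°N, lon 148°W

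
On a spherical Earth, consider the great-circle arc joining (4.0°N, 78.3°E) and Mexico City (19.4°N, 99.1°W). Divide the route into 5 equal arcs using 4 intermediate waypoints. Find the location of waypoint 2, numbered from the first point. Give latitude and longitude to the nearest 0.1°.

Convert each endpoint to a unit vector on the sphere (x = cos φ cos λ, y = cos φ sin λ, z = sin φ).
The central angle between the endpoints is δ = arccos(p₁·p₂) ≈ 2.731 rad (156.5°).
Interpolate at f = 2/5 with slerp weights a = sin((1−f)δ)/sin δ ≈ 2.498, b = sin(fδ)/sin δ ≈ 2.223.
p = a·p₁ + b·p₂ ≈ (0.174, 0.370, 0.913); φ = arcsin(p_z) ≈ 65.86°, λ = atan2(p_y, p_x) ≈ 64.85°.

≈ (65.9°N, 64.9°E)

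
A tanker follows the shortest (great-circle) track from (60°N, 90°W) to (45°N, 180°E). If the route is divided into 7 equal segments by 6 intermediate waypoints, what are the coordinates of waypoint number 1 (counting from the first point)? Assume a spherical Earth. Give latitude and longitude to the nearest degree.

≈ (63°N, 105°W)

The haversine formula gives a central angle δ ≈ 0.912 rad (52.2°) between the endpoints.
Interpolate at f = 1/7 with slerp weights a = sin((1−f)δ)/sin δ ≈ 0.891, b = sin(fδ)/sin δ ≈ 0.164.
p = a·p₁ + b·p₂ ≈ (-0.116, -0.445, 0.888); φ = arcsin(p_z) ≈ 62.59°, λ = atan2(p_y, p_x) ≈ -104.62°.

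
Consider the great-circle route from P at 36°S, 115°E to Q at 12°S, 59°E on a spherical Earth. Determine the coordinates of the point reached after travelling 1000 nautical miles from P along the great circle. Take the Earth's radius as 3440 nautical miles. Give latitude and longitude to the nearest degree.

≈ 31°S, 96°E

From cos δ = sin φ₁ sin φ₂ + cos φ₁ cos φ₂ cos Δλ, the central angle is δ ≈ 0.971 rad (55.6°). The total great-circle distance is δ·R ≈ 0.971 × 3440 ≈ 3339 nmi, so the target fraction is f = 1000/3339 ≈ 0.299.
Interpolate at f ≈ 0.299 with slerp weights a = sin((1−f)δ)/sin δ ≈ 0.762, b = sin(fδ)/sin δ ≈ 0.347.
p = a·p₁ + b·p₂ ≈ (-0.086, 0.850, -0.520); φ = arcsin(p_z) ≈ -31.34°, λ = atan2(p_y, p_x) ≈ 95.75°.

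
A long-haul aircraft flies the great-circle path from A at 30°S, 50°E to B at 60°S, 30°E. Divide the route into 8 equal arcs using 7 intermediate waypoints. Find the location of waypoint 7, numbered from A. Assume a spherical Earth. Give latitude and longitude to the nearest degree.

≈ 56°S, 34°E

Convert each endpoint to a unit vector on the sphere (x = cos φ cos λ, y = cos φ sin λ, z = sin φ).
The central angle between the endpoints is δ = arccos(p₁·p₂) ≈ 0.574 rad (32.9°).
Interpolate at f = 7/8 with slerp weights a = sin((1−f)δ)/sin δ ≈ 0.132, b = sin(fδ)/sin δ ≈ 0.887.
p = a·p₁ + b·p₂ ≈ (0.457, 0.309, -0.834); φ = arcsin(p_z) ≈ -56.49°, λ = atan2(p_y, p_x) ≈ 34.06°.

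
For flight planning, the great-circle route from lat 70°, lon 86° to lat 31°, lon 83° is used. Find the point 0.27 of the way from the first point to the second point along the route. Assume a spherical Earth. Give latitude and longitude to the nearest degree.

The haversine formula gives a central angle δ ≈ 0.681 rad (39.0°) between the endpoints.
Interpolate at f = 0.27 with slerp weights a = sin((1−f)δ)/sin δ ≈ 0.758, b = sin(fδ)/sin δ ≈ 0.290.
p = a·p₁ + b·p₂ ≈ (0.048, 0.506, 0.861); φ = arcsin(p_z) ≈ 59.48°, λ = atan2(p_y, p_x) ≈ 84.53°.

≈ lat 59°, lon 85°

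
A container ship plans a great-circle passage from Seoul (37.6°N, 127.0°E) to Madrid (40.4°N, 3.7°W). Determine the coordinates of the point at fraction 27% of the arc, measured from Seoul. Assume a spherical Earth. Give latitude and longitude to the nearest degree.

≈ (55°N, 102°E)

From cos δ = sin φ₁ sin φ₂ + cos φ₁ cos φ₂ cos Δλ, the central angle is δ ≈ 1.569 rad (89.9°).
Interpolate at f = 0.27 with slerp weights a = sin((1−f)δ)/sin δ ≈ 0.911, b = sin(fδ)/sin δ ≈ 0.411.
p = a·p₁ + b·p₂ ≈ (-0.122, 0.556, 0.822); φ = arcsin(p_z) ≈ 55.30°, λ = atan2(p_y, p_x) ≈ 102.37°.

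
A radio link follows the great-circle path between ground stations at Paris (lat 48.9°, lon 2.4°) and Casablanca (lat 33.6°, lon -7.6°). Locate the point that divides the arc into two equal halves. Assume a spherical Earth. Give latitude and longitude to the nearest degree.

Write both endpoints as unit vectors p₁, p₂ with components (cos φ cos λ, cos φ sin λ, sin φ).
The central angle between the endpoints is δ = arccos(p₁·p₂) ≈ 0.297 rad (17.0°).
Interpolate at f = 1/2 with slerp weights a = sin((1−f)δ)/sin δ ≈ 0.506, b = sin(fδ)/sin δ ≈ 0.506.
p = a·p₁ + b·p₂ ≈ (0.749, -0.042, 0.661); φ = arcsin(p_z) ≈ 41.36°, λ = atan2(p_y, p_x) ≈ -3.19°.

≈ lat 41°, lon -3°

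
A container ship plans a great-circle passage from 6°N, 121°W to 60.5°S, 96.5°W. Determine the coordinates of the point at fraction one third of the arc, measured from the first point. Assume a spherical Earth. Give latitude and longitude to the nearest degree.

Convert each endpoint to a unit vector on the sphere (x = cos φ cos λ, y = cos φ sin λ, z = sin φ).
The central angle between the endpoints is δ = arccos(p₁·p₂) ≈ 1.208 rad (69.2°).
Interpolate at f = 1/3 with slerp weights a = sin((1−f)δ)/sin δ ≈ 0.771, b = sin(fδ)/sin δ ≈ 0.419.
p = a·p₁ + b·p₂ ≈ (-0.418, -0.863, -0.284); φ = arcsin(p_z) ≈ -16.51°, λ = atan2(p_y, p_x) ≈ -115.88°.

≈ 17°S, 116°W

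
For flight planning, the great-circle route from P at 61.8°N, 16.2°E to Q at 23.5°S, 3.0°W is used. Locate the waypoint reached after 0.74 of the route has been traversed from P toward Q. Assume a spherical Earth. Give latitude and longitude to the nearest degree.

Write both endpoints as unit vectors p₁, p₂ with components (cos φ cos λ, cos φ sin λ, sin φ).
The central angle between the endpoints is δ = arccos(p₁·p₂) ≈ 1.513 rad (86.7°).
Interpolate at f = 0.74 with slerp weights a = sin((1−f)δ)/sin δ ≈ 0.384, b = sin(fδ)/sin δ ≈ 0.901.
p = a·p₁ + b·p₂ ≈ (1.000, 0.007, -0.021); φ = arcsin(p_z) ≈ -1.21°, λ = atan2(p_y, p_x) ≈ 0.42°.

≈ 1°S, 0°E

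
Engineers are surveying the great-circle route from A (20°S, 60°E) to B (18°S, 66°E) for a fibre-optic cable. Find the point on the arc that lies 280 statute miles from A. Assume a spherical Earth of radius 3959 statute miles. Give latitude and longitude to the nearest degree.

The haversine formula gives a central angle δ ≈ 0.105 rad (6.0°) between the endpoints. The total great-circle distance is δ·R ≈ 0.105 × 3959 ≈ 416 mi, so the target fraction is f = 280/416 ≈ 0.674.
Interpolate at f ≈ 0.674 with slerp weights a = sin((1−f)δ)/sin δ ≈ 0.327, b = sin(fδ)/sin δ ≈ 0.674.
p = a·p₁ + b·p₂ ≈ (0.414, 0.852, -0.320); φ = arcsin(p_z) ≈ -18.67°, λ = atan2(p_y, p_x) ≈ 64.06°.

≈ (19°S, 64°E)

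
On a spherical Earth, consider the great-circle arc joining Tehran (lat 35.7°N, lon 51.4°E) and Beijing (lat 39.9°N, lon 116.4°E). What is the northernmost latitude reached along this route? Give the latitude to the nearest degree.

≈ 43°N

The great circle lies in the plane with unit normal n̂ = (p₁ × p₂)/|p₁ × p₂|.
Here n̂_z ≈ +0.733; the vertex latitude is φ_max = arccos|n̂_z| ≈ 42.9°.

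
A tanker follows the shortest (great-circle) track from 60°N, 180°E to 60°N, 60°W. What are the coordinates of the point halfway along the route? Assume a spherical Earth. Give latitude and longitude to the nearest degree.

Convert each endpoint to a unit vector on the sphere (x = cos φ cos λ, y = cos φ sin λ, z = sin φ).
The central angle between the endpoints is δ = arccos(p₁·p₂) ≈ 0.896 rad (51.3°).
Interpolate at f = 1/2 with slerp weights a = sin((1−f)δ)/sin δ ≈ 0.555, b = sin(fδ)/sin δ ≈ 0.555.
p = a·p₁ + b·p₂ ≈ (-0.139, -0.240, 0.961); φ = arcsin(p_z) ≈ 73.90°, λ = atan2(p_y, p_x) ≈ -120.00°.

≈ 74°N, 120°W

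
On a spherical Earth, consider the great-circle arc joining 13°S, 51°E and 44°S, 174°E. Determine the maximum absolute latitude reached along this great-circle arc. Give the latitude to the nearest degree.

≈ 53°S

The great circle lies in the plane with unit normal n̂ = (p₁ × p₂)/|p₁ × p₂|.
Here n̂_z ≈ +0.603; the vertex latitude is φ_max = arccos|n̂_z| ≈ 52.9°.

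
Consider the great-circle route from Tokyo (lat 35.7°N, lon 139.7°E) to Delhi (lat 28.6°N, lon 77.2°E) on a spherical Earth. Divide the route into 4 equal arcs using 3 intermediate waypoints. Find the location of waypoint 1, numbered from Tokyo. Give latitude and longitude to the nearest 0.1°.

≈ lat 37.1°N, lon 123.5°E

The haversine formula gives a central angle δ ≈ 0.917 rad (52.5°) between the endpoints.
Interpolate at f = 1/4 with slerp weights a = sin((1−f)δ)/sin δ ≈ 0.800, b = sin(fδ)/sin δ ≈ 0.286.
p = a·p₁ + b·p₂ ≈ (-0.440, 0.665, 0.604); φ = arcsin(p_z) ≈ 37.13°, λ = atan2(p_y, p_x) ≈ 123.46°.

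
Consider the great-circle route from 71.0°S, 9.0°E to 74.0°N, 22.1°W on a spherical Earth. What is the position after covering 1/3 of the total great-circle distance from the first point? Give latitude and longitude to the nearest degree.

Write both endpoints as unit vectors p₁, p₂ with components (cos φ cos λ, cos φ sin λ, sin φ).
The central angle between the endpoints is δ = arccos(p₁·p₂) ≈ 2.554 rad (146.3°).
Interpolate at f = 1/3 with slerp weights a = sin((1−f)δ)/sin δ ≈ 1.787, b = sin(fδ)/sin δ ≈ 1.356.
p = a·p₁ + b·p₂ ≈ (0.921, -0.050, -0.387); φ = arcsin(p_z) ≈ -22.74°, λ = atan2(p_y, p_x) ≈ -3.08°.

≈ 23°S, 3°W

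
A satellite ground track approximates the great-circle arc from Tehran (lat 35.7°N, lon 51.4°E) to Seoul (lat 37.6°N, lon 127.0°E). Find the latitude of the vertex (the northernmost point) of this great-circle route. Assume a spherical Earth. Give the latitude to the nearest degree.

≈ 43°N

The great circle lies in the plane with unit normal n̂ = (p₁ × p₂)/|p₁ × p₂|.
Here n̂_z ≈ +0.728; the vertex latitude is φ_max = arccos|n̂_z| ≈ 43.3°.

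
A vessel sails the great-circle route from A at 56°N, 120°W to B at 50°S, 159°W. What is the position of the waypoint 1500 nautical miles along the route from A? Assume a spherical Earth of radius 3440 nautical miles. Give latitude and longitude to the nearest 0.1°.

≈ 32.6°N, 132.5°W

From cos δ = sin φ₁ sin φ₂ + cos φ₁ cos φ₂ cos Δλ, the central angle is δ ≈ 1.935 rad (110.8°). The total great-circle distance is δ·R ≈ 1.935 × 3440 ≈ 6655 nmi, so the target fraction is f = 1500/6655 ≈ 0.225.
Interpolate at f ≈ 0.225 with slerp weights a = sin((1−f)δ)/sin δ ≈ 1.067, b = sin(fδ)/sin δ ≈ 0.452.
p = a·p₁ + b·p₂ ≈ (-0.570, -0.621, 0.539); φ = arcsin(p_z) ≈ 32.59°, λ = atan2(p_y, p_x) ≈ -132.53°.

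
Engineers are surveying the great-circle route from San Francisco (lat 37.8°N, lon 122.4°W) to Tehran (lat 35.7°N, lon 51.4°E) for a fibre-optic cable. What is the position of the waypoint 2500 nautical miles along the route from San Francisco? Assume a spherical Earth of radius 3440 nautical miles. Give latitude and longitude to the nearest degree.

≈ lat 79°N, lon 104°W

Convert each endpoint to a unit vector on the sphere (x = cos φ cos λ, y = cos φ sin λ, z = sin φ).
The central angle between the endpoints is δ = arccos(p₁·p₂) ≈ 1.855 rad (106.3°). The total great-circle distance is δ·R ≈ 1.855 × 3440 ≈ 6381 nmi, so the target fraction is f = 2500/6381 ≈ 0.392.
Interpolate at f ≈ 0.392 with slerp weights a = sin((1−f)δ)/sin δ ≈ 0.941, b = sin(fδ)/sin δ ≈ 0.692.
p = a·p₁ + b·p₂ ≈ (-0.048, -0.189, 0.981); φ = arcsin(p_z) ≈ 78.77°, λ = atan2(p_y, p_x) ≈ -104.23°.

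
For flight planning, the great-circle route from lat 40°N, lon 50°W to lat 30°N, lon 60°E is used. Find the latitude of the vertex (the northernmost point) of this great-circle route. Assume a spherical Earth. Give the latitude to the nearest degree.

The great circle lies in the plane with unit normal n̂ = (p₁ × p₂)/|p₁ × p₂|.
Here n̂_z ≈ +0.626; the vertex latitude is φ_max = arccos|n̂_z| ≈ 51.2°.
Check via Clairaut: cos φ_max = |cos φ₁| · sin C = cos(40.0°)·sin(54.8°) ≈ 0.626, again giving ≈ 51.2°.

≈ 51°N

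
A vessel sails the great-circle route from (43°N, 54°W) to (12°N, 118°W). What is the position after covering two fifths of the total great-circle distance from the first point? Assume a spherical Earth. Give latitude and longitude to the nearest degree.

≈ (35°N, 85°W)

The haversine formula gives a central angle δ ≈ 1.098 rad (62.9°) between the endpoints.
Interpolate at f = 2/5 with slerp weights a = sin((1−f)δ)/sin δ ≈ 0.688, b = sin(fδ)/sin δ ≈ 0.478.
p = a·p₁ + b·p₂ ≈ (0.076, -0.819, 0.568); φ = arcsin(p_z) ≈ 34.63°, λ = atan2(p_y, p_x) ≈ -84.68°.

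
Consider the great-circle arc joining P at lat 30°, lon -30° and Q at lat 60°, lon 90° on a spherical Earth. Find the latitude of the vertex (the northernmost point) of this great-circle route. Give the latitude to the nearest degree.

≈ 67°

The great circle lies in the plane with unit normal n̂ = (p₁ × p₂)/|p₁ × p₂|.
Here n̂_z ≈ +0.384; the vertex latitude is φ_max = arccos|n̂_z| ≈ 67.4°.
Check via Clairaut: cos φ_max = |cos φ₁| · sin C = cos(30.0°)·sin(26.3°) ≈ 0.384, again giving ≈ 67.4°.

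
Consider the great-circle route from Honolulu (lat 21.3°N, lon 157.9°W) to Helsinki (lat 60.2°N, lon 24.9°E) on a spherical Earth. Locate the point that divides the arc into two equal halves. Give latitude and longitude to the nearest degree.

Convert each endpoint to a unit vector on the sphere (x = cos φ cos λ, y = cos φ sin λ, z = sin φ).
The central angle between the endpoints is δ = arccos(p₁·p₂) ≈ 1.719 rad (98.5°).
Interpolate at f = 1/2 with slerp weights a = sin((1−f)δ)/sin δ ≈ 0.766, b = sin(fδ)/sin δ ≈ 0.766.
p = a·p₁ + b·p₂ ≈ (-0.316, -0.108, 0.943); φ = arcsin(p_z) ≈ 70.50°, λ = atan2(p_y, p_x) ≈ -161.09°.

≈ lat 70°N, lon 161°W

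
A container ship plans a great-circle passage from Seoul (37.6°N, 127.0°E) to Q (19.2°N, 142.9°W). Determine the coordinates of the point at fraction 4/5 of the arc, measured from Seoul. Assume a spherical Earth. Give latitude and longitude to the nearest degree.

≈ (28°N, 157°W)

Convert each endpoint to a unit vector on the sphere (x = cos φ cos λ, y = cos φ sin λ, z = sin φ).
The central angle between the endpoints is δ = arccos(p₁·p₂) ≈ 1.370 rad (78.5°).
Interpolate at f = 4/5 with slerp weights a = sin((1−f)δ)/sin δ ≈ 0.276, b = sin(fδ)/sin δ ≈ 0.908.
p = a·p₁ + b·p₂ ≈ (-0.815, -0.342, 0.467); φ = arcsin(p_z) ≈ 27.84°, λ = atan2(p_y, p_x) ≈ -157.23°.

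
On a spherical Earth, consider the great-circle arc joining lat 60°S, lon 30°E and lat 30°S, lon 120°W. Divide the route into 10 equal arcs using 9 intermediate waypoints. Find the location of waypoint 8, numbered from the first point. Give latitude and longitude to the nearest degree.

≈ lat 47°S, lon 114°W

Write both endpoints as unit vectors p₁, p₂ with components (cos φ cos λ, cos φ sin λ, sin φ).
The central angle between the endpoints is δ = arccos(p₁·p₂) ≈ 1.513 rad (86.7°).
Interpolate at f = 8/10 with slerp weights a = sin((1−f)δ)/sin δ ≈ 0.298, b = sin(fδ)/sin δ ≈ 0.937.
p = a·p₁ + b·p₂ ≈ (-0.277, -0.628, -0.727); φ = arcsin(p_z) ≈ -46.64°, λ = atan2(p_y, p_x) ≈ -113.76°.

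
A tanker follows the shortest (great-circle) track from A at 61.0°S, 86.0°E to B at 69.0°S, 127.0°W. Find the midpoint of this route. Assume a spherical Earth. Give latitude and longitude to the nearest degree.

Convert each endpoint to a unit vector on the sphere (x = cos φ cos λ, y = cos φ sin λ, z = sin φ).
The central angle between the endpoints is δ = arccos(p₁·p₂) ≈ 0.835 rad (47.9°).
Interpolate at f = 1/2 with slerp weights a = sin((1−f)δ)/sin δ ≈ 0.547, b = sin(fδ)/sin δ ≈ 0.547.
p = a·p₁ + b·p₂ ≈ (-0.099, 0.108, -0.989); φ = arcsin(p_z) ≈ -81.56°, λ = atan2(p_y, p_x) ≈ 132.65°.

≈ 82°S, 133°E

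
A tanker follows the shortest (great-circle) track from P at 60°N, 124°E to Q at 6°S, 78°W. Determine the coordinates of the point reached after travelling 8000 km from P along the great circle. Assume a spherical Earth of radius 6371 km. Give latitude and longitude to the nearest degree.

The haversine formula gives a central angle δ ≈ 2.155 rad (123.5°) between the endpoints. The total great-circle distance is δ·R ≈ 2.155 × 6371 ≈ 13730 km, so the target fraction is f = 8000/13730 ≈ 0.583.
Interpolate at f ≈ 0.583 with slerp weights a = sin((1−f)δ)/sin δ ≈ 0.939, b = sin(fδ)/sin δ ≈ 1.140.
p = a·p₁ + b·p₂ ≈ (-0.027, -0.720, 0.694); φ = arcsin(p_z) ≈ 43.93°, λ = atan2(p_y, p_x) ≈ -92.13°.

≈ 44°N, 92°W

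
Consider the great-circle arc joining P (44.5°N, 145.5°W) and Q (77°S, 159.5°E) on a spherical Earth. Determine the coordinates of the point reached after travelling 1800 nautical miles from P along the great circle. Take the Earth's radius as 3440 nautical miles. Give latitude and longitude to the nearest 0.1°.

The haversine formula gives a central angle δ ≈ 2.203 rad (126.2°) between the endpoints. The total great-circle distance is δ·R ≈ 2.203 × 3440 ≈ 7578 nmi, so the target fraction is f = 1800/7578 ≈ 0.238.
Interpolate at f ≈ 0.238 with slerp weights a = sin((1−f)δ)/sin δ ≈ 1.232, b = sin(fδ)/sin δ ≈ 0.619.
p = a·p₁ + b·p₂ ≈ (-0.855, -0.449, 0.260); φ = arcsin(p_z) ≈ 15.08°, λ = atan2(p_y, p_x) ≈ -152.29°.

≈ (15.1°N, 152.3°W)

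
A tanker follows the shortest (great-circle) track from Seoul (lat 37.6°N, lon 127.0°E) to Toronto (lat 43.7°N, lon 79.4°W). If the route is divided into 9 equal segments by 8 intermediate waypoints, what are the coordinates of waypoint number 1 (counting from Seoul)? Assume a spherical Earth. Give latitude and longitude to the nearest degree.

From cos δ = sin φ₁ sin φ₂ + cos φ₁ cos φ₂ cos Δλ, the central angle is δ ≈ 1.662 rad (95.3°).
Interpolate at f = 1/9 with slerp weights a = sin((1−f)δ)/sin δ ≈ 1.000, b = sin(fδ)/sin δ ≈ 0.184.
p = a·p₁ + b·p₂ ≈ (-0.452, 0.502, 0.737); φ = arcsin(p_z) ≈ 47.52°, λ = atan2(p_y, p_x) ≈ 132.04°.

≈ lat 48°N, lon 132°E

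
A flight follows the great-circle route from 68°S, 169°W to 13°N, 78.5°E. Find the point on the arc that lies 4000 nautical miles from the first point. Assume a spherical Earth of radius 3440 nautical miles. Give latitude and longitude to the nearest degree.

≈ 28°S, 95°E

Write both endpoints as unit vectors p₁, p₂ with components (cos φ cos λ, cos φ sin λ, sin φ).
The central angle between the endpoints is δ = arccos(p₁·p₂) ≈ 1.927 rad (110.4°). The total great-circle distance is δ·R ≈ 1.927 × 3440 ≈ 6627 nmi, so the target fraction is f = 4000/6627 ≈ 0.604.
Interpolate at f ≈ 0.604 with slerp weights a = sin((1−f)δ)/sin δ ≈ 0.738, b = sin(fδ)/sin δ ≈ 0.979.
p = a·p₁ + b·p₂ ≈ (-0.081, 0.882, -0.464); φ = arcsin(p_z) ≈ -27.63°, λ = atan2(p_y, p_x) ≈ 95.25°.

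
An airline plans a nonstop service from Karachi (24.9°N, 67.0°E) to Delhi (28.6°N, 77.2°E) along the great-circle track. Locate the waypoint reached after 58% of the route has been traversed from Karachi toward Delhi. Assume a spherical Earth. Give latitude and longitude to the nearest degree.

The haversine formula gives a central angle δ ≈ 0.172 rad (9.8°) between the endpoints.
Interpolate at f = 0.58 with slerp weights a = sin((1−f)δ)/sin δ ≈ 0.422, b = sin(fδ)/sin δ ≈ 0.582.
p = a·p₁ + b·p₂ ≈ (0.263, 0.850, 0.456); φ = arcsin(p_z) ≈ 27.14°, λ = atan2(p_y, p_x) ≈ 72.83°.

≈ 27°N, 73°E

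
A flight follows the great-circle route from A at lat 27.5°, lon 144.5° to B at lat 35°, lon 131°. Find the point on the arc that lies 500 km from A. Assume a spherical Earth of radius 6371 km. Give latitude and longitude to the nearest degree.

≈ lat 30°, lon 140°

From cos δ = sin φ₁ sin φ₂ + cos φ₁ cos φ₂ cos Δλ, the central angle is δ ≈ 0.240 rad (13.7°). The total great-circle distance is δ·R ≈ 0.240 × 6371 ≈ 1528 km, so the target fraction is f = 500/1528 ≈ 0.327.
Interpolate at f ≈ 0.327 with slerp weights a = sin((1−f)δ)/sin δ ≈ 0.676, b = sin(fδ)/sin δ ≈ 0.330.
p = a·p₁ + b·p₂ ≈ (-0.666, 0.552, 0.502); φ = arcsin(p_z) ≈ 30.11°, λ = atan2(p_y, p_x) ≈ 140.32°.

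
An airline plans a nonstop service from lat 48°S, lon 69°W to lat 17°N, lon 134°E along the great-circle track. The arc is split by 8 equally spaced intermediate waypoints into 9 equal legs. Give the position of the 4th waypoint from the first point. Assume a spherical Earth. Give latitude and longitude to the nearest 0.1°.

≈ lat 52.5°S, lon 179.6°E

Convert each endpoint to a unit vector on the sphere (x = cos φ cos λ, y = cos φ sin λ, z = sin φ).
The central angle between the endpoints is δ = arccos(p₁·p₂) ≈ 2.509 rad (143.7°).
Interpolate at f = 4/9 with slerp weights a = sin((1−f)δ)/sin δ ≈ 1.664, b = sin(fδ)/sin δ ≈ 1.518.
p = a·p₁ + b·p₂ ≈ (-0.609, 0.005, -0.793); φ = arcsin(p_z) ≈ -52.46°, λ = atan2(p_y, p_x) ≈ 179.56°.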